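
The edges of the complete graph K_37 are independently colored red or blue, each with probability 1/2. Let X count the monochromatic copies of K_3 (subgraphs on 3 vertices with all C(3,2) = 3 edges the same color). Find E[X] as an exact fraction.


Let X = Σ_S X_S over the C(37, 3) = 7770 subsets S of size 3, where X_S = 1 if the K_3 on S is monochromatic.
For a fixed S, the K_3 on S has C(3, 2) = 3 edges. P[all 3 edges red] = (1/2)^3, and likewise for blue, so P[monochromatic] = 2·(1/2)^3 = 2^{1 − 3} = 1/4.
Summing: E[X] = C(37, 3) · 2^{1 − 3} = 7770 · 1/4 = 3885/2.
Numerically: E[X] ≈ 1942.500000.

E[X] = C(37,3)·2^(1−C(3,2)) = 3885/2 ≈ 1942.500000.


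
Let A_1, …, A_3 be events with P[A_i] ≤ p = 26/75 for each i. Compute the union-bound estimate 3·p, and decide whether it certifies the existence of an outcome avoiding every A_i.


Union bound: P[∪_{i=1}^{3} A_i] ≤ Σ_i P[A_i] ≤ 3·p = 3·(26/75) = 26/25.
Numerically: 26/25 ≈ 1.0400.
Is 26/25 < 1? NO.
Since the bound 26/25 is ≥ 1, the union bound is uninformative here; it does NOT by itself certify existence.

3·p = 26/25 ≈ 1.0400; existence NOT certified by the union bound.


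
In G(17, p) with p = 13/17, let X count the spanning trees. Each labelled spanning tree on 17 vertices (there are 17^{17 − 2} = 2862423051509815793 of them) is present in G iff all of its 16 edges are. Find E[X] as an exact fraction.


K_17 has 17^{17 − 2} = 2862423051509815793 labelled spanning trees.
For each such spanning tree H, let X_H = 1 if all 16 edges of H are present in G. Then P[X_H = 1] = p^{16} = (13/17)^{16} = 665416609183179841/48661191875666868481.
By linearity of expectation: E[X] = Σ_H E[X_H] = 2862423051509815793 · p^{16} = 2862423051509815793 · 665416609183179841/48661191875666868481 = 665416609183179841/17.
Numerically: E[X] ≈ 3.91e+16.

E[X] = 2862423051509815793 · (13/17)^{16} = 665416609183179841/17 ≈ 3.91e+16.


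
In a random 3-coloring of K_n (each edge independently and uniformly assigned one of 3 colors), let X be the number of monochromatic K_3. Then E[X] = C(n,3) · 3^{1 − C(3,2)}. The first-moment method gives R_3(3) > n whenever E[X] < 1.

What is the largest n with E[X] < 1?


We need C(n, 3) · 3^{1 − 3} < 1, i.e. C(n, 3) < 3^{3 − 1} = 9.
Check values of n near the boundary:
  n = 3: C(3, 3) = 1; 1 < 9? YES
  n = 4: C(4, 3) = 4; 4 < 9? YES
  n = 5: C(5, 3) = 10; 10 < 9? NO
The largest n with C(n, 3) < 9 is n = 4 (where E[X] = 4/9 ≈ 0.444). Hence R_3(3) > 4, i.e. R_3(3) ≥ 5.

Largest n = 4; hence R_3(3) > 4.


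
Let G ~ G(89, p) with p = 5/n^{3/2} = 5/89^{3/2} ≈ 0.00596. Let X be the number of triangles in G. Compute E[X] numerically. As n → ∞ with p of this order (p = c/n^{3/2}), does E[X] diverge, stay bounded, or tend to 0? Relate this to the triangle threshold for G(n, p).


Number of potential triangles: C(89, 3) = 113564.
Each occurs with probability p³ ≈ (0.00596)³ ≈ 2.11181e-07.
By linearity: E[X] = C(89, 3)·p³ ≈ 113564 · 2.11181e-07 ≈ 0.024.
Since α = 3/2 > 1, p = c/n^{3/2} = o(1/n) is below the triangle threshold p ~ 1/n. Asymptotically E[X] ~ (c³/6)·n^{3(1−α)} = (5³/6)·n^{-1.5} → 0, so by Markov's inequality G has no triangles w.h.p.

E[X] ≈ 0.024; in regime p = Θ(1/n^{3/2}) E[X] tends to 0 (below the triangle threshold p ~ 1/n).


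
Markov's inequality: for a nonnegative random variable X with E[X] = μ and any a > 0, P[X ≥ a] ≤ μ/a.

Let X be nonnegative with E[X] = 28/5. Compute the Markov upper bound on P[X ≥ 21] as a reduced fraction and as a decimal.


μ = E[X] = 28/5, a = 21.
Markov: P[X ≥ 21] ≤ μ/a = (28/5)/21 = 4/15.
Numerically: ≈ 0.26667.
(Since a = 21 > μ = 5.60000, the bound 4/15 is < 1 and informative.)

P[X ≥ 21] ≤ 4/15 ≈ 0.26667.


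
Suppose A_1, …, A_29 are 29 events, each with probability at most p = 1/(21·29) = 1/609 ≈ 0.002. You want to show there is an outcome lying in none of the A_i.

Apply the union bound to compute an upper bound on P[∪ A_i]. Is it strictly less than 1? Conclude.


Union bound: P[∪_{i=1}^{29} A_i] ≤ Σ_i P[A_i] ≤ 29·p = 29·(1/609) = 1/21.
Numerically: 1/21 ≈ 0.048.
Is 1/21 < 1? YES.
Since P[∪ A_i] ≤ 1/21 < 1, the complement has P[∩ A_i^c] ≥ 1 − 1/21 = 20/21 > 0, so some outcome avoids every A_i.

29·p = 1/21 ≈ 0.048; existence CERTIFIED by the union bound.


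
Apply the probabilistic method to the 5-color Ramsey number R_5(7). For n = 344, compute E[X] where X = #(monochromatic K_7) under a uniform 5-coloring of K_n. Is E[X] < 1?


E[X] = C(344, 7) · 5^{1 − 21} = 106364775244728 · 5^{−20} = 106364775244728/95367431640625.
As a reduced fraction: E[X] = 106364775244728/95367431640625 ≈ 1.1153155.
Is E[X] < 1? NO.
Since E[X] ≥ 1, the first-moment bound is inconclusive at n = 344; it does NOT by itself certify R_5(7) > 344.

E[X] = 106364775244728/95367431640625 ≈ 1.1153155; E[X] ≥ 1; first-moment method inconclusive here.


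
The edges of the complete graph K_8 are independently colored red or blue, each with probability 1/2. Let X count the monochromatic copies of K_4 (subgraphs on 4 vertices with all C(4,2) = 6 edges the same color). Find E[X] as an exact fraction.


Let X = Σ_S X_S over the C(8, 4) = 70 subsets S of size 4, where X_S = 1 if the K_4 on S is monochromatic.
For a fixed S, the K_4 on S has C(4, 2) = 6 edges. P[all 6 edges red] = (1/2)^6, and likewise for blue, so P[monochromatic] = 2·(1/2)^6 = 2^{1 − 6} = 1/32.
By linearity of expectation: E[X] = C(8, 4) · 2^{1 − 6} = 70 · 1/32 = 35/16.
Numerically: E[X] ≈ 2.187500.

E[X] = C(8,4)·2^(1−C(4,2)) = 35/16 ≈ 2.187500.


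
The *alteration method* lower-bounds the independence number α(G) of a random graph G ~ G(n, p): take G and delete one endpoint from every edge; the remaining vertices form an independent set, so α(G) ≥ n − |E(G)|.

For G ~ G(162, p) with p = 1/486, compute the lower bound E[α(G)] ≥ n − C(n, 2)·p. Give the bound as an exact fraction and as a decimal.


E[|E(G)|] = C(162, 2)·p = 13041 · (1/486) = 161/6.
E[α(G)] ≥ n − E[|E(G)|] = 162 − 161/6 = 811/6.
Numerically: ≈ 135.166667.
(This is only a lower bound; the true E[α(G)] may be larger.)

E[α(G)] ≥ 811/6 ≈ 135.166667.


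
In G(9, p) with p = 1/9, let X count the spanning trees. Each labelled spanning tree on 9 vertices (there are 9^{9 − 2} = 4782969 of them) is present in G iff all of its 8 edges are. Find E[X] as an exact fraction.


K_9 has 9^{9 − 2} = 4782969 labelled spanning trees.
For each such spanning tree H, let X_H = 1 if all 8 edges of H are present in G. Then P[X_H = 1] = p^{8} = (1/9)^{8} = 1/43046721.
By linearity: E[X] = Σ_H E[X_H] = 4782969 · p^{8} = 4782969 · 1/43046721 = 1/9.
Numerically: E[X] ≈ 0.1111.

E[X] = 4782969 · (1/9)^{8} = 1/9 ≈ 0.1111.


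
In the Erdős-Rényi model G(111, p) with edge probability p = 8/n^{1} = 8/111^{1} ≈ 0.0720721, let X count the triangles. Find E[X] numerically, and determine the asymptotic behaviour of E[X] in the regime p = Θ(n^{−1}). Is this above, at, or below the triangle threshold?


Number of potential triangles: C(111, 3) = 221815.
Each occurs with probability p³ ≈ (0.0720721)³ ≈ 3.74369987e-04.
By linearity: E[X] = C(111, 3)·p³ ≈ 221815 · 3.74369987e-04 ≈ 83.040879.
Here α = 1, so p = 8/n is exactly at the triangle threshold p ~ 1/n. Asymptotically E[X] → c³/6 = 8³/6 = 256/3 ≈ 85.333333, a bounded constant. In this regime the triangle count is asymptotically Poisson(c³/6).

E[X] ≈ 83.040879; in regime p = Θ(1/n^{1}) E[X] stays bounded (at the triangle threshold p ~ 1/n).


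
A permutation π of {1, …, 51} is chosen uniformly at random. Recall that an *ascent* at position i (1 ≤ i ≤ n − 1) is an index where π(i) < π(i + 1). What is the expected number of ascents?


Write X = Σ X_I over i = 1, …, 50, with X_I the indicator of one ascent.
There are 50 indicators.
For each fixed i, the pair (π(i), π(i+1)) is a uniformly random ordered pair of distinct values from {1, …, 51}; by symmetry P[π(i) < π(i+1)] = 1/2.
By linearity: E[X] = 50 · (1/2) = (51 − 1) · (1/2) = 25 ≈ 25.000.

E[X] = 25 = 25.000.


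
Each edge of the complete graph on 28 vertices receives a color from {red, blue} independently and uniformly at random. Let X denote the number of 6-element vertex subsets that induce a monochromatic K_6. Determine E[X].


Let X = Σ_S X_S over the C(28, 6) = 376740 subsets S of size 6, where X_S = 1 if the K_6 on S is monochromatic.
For a fixed S, the K_6 on S has C(6, 2) = 15 edges. P[all 15 edges red] = (1/2)^15, and likewise for blue, so P[monochromatic] = 2·(1/2)^15 = 2^{1 − 15} = 1/16384.
Summing: E[X] = C(28, 6) · 2^{1 − 15} = 376740 · 1/16384 = 94185/4096.
Numerically: E[X] ≈ 22.9944.

E[X] = C(28,6)·2^(1−C(6,2)) = 94185/4096 ≈ 22.9944.


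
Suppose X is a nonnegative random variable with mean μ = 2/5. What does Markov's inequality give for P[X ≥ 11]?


μ = E[X] = 2/5, a = 11.
Markov: P[X ≥ 11] ≤ μ/a = (2/5)/11 = 2/55.
Numerically: ≈ 0.0364.
(Since a = 11 > μ = 0.4000, the bound 2/55 is < 1 and informative.)

P[X ≥ 11] ≤ 2/55 ≈ 0.0364.


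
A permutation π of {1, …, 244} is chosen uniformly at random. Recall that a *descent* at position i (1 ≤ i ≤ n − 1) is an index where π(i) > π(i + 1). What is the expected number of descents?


Write X = Σ X_I over i = 1, …, 243, with X_I the indicator of one descent.
There are 243 indicators.
For each fixed i, the pair (π(i), π(i+1)) is a uniformly random ordered pair of distinct values from {1, …, 244}; by symmetry P[π(i) > π(i+1)] = 1/2.
By linearity: E[X] = 243 · (1/2) = (244 − 1) · (1/2) = 243/2 ≈ 121.500000.

E[X] = 243/2 = 121.500000.


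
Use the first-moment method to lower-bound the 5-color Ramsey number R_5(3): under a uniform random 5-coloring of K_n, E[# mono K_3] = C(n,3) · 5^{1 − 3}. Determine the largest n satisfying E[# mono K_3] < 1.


We need C(n, 3) · 5^{1 − 3} < 1, i.e. C(n, 3) < 5^{3 − 1} = 25.
Check values of n near the boundary:
  n = 3: C(3, 3) = 1; 1 < 25? YES
  n = 4: C(4, 3) = 4; 4 < 25? YES
  n = 5: C(5, 3) = 10; 10 < 25? YES
  n = 6: C(6, 3) = 20; 20 < 25? YES
  n = 7: C(7, 3) = 35; 35 < 25? NO
  n = 8: C(8, 3) = 56; 56 < 25? NO
The largest n with C(n, 3) < 25 is n = 6 (where E[X] = 4/5 ≈ 0.80000). Hence R_5(3) > 6, i.e. R_5(3) ≥ 7.

Largest n = 6; hence R_5(3) > 6.


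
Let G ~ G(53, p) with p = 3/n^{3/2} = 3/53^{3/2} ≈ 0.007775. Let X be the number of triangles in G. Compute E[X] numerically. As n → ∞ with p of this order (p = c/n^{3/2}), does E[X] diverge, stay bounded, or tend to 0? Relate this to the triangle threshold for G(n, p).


Number of potential triangles: C(53, 3) = 23426.
Each occurs with probability p³ ≈ (0.007775)³ ≈ 4.700265e-07.
By linearity: E[X] = C(53, 3)·p³ ≈ 23426 · 4.700265e-07 ≈ 0.0110.
Since α = 3/2 > 1, p = c/n^{3/2} = o(1/n) is below the triangle threshold p ~ 1/n. Asymptotically E[X] ~ (c³/6)·n^{3(1−α)} = (3³/6)·n^{-1.5} → 0, so by Markov's inequality G has no triangles w.h.p.

E[X] ≈ 0.0110; in regime p = Θ(1/n^{3/2}) E[X] tends to 0 (below the triangle threshold p ~ 1/n).


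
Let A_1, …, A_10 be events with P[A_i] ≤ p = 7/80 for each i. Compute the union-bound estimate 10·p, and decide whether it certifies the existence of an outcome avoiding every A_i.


Union bound: P[∪_{i=1}^{10} A_i] ≤ Σ_i P[A_i] ≤ 10·p = 10·(7/80) = 7/8.
Numerically: 7/8 ≈ 0.875.
Is 7/8 < 1? YES.
Since P[∪ A_i] ≤ 7/8 < 1, the complement has P[∩ A_i^c] ≥ 1 − 7/8 = 1/8 > 0, so some outcome avoids every A_i.

10·p = 7/8 ≈ 0.875; existence CERTIFIED by the union bound.


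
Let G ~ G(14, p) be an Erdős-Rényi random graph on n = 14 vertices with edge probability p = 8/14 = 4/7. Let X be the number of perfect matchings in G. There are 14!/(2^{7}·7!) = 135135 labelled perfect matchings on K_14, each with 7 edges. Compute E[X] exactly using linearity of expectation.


K_14 has 14!/(2^{7}·7!) = 135135 labelled perfect matchings.
For each such perfect matching H, let X_H = 1 if all 7 edges of H are present in G. Then P[X_H = 1] = p^{7} = (4/7)^{7} = 16384/823543.
By linearity: E[X] = Σ_H E[X_H] = 135135 · p^{7} = 135135 · 16384/823543 = 316293120/117649.
Numerically: E[X] ≈ 2688.

E[X] = 135135 · (4/7)^{7} = 316293120/117649 ≈ 2688.


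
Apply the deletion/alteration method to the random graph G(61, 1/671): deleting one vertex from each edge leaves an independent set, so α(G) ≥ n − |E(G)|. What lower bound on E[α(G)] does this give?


E[|E(G)|] = C(61, 2)·p = 1830 · (1/671) = 30/11.
E[α(G)] ≥ n − E[|E(G)|] = 61 − 30/11 = 641/11.
Numerically: ≈ 58.27273.
(This is only a lower bound; the true E[α(G)] may be larger.)

E[α(G)] ≥ 641/11 ≈ 58.27273.


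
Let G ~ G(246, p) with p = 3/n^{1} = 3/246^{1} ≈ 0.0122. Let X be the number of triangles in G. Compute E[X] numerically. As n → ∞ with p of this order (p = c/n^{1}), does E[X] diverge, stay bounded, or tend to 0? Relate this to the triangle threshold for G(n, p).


Number of potential triangles: C(246, 3) = 2450980.
Each occurs with probability p³ ≈ (0.0122)³ ≈ 1.813671e-06.
By linearity: E[X] = C(246, 3)·p³ ≈ 2450980 · 1.813671e-06 ≈ 4.4453.
Here α = 1, so p = 3/n is exactly at the triangle threshold p ~ 1/n. Asymptotically E[X] → c³/6 = 3³/6 = 9/2 ≈ 4.5000, a bounded constant. In this regime the triangle count is asymptotically Poisson(c³/6).

E[X] ≈ 4.4453; in regime p = Θ(1/n^{1}) E[X] stays bounded (at the triangle threshold p ~ 1/n).


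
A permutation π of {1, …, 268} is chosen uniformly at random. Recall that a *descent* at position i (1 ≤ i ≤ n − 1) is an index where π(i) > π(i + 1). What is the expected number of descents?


Write X = Σ X_I over i = 1, …, 267, with X_I the indicator of one descent.
There are 267 indicators.
For each fixed i, the pair (π(i), π(i+1)) is a uniformly random ordered pair of distinct values from {1, …, 268}; by symmetry P[π(i) > π(i+1)] = 1/2.
By linearity: E[X] = 267 · (1/2) = (268 − 1) · (1/2) = 267/2 ≈ 133.500000.

E[X] = 267/2 = 133.500000.


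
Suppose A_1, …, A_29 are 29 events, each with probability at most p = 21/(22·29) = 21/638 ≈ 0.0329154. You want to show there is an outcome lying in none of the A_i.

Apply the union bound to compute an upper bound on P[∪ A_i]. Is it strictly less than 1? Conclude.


Union bound: P[∪_{i=1}^{29} A_i] ≤ Σ_i P[A_i] ≤ 29·p = 29·(21/638) = 21/22.
Numerically: 21/22 ≈ 0.9545455.
Is 21/22 < 1? YES.
Since P[∪ A_i] ≤ 21/22 < 1, the complement has P[∩ A_i^c] ≥ 1 − 21/22 = 1/22 > 0, so some outcome avoids every A_i.

29·p = 21/22 ≈ 0.9545455; existence CERTIFIED by the union bound.


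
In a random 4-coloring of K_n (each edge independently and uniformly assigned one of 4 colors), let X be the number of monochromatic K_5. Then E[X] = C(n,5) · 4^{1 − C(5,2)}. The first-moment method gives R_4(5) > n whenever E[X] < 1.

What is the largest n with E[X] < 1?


We need C(n, 5) · 4^{1 − 10} < 1, i.e. C(n, 5) < 4^{10 − 1} = 262144.
Check values of n near the boundary:
  n = 27: C(27, 5) = 80730; 80730 < 262144? YES
  n = 28: C(28, 5) = 98280; 98280 < 262144? YES
  n = 29: C(29, 5) = 118755; 118755 < 262144? YES
  n = 30: C(30, 5) = 142506; 142506 < 262144? YES
  n = 31: C(31, 5) = 169911; 169911 < 262144? YES
  n = 32: C(32, 5) = 201376; 201376 < 262144? YES
  n = 33: C(33, 5) = 237336; 237336 < 262144? YES
  n = 34: C(34, 5) = 278256; 278256 < 262144? NO
  n = 35: C(35, 5) = 324632; 324632 < 262144? NO
  n = 36: C(36, 5) = 376992; 376992 < 262144? NO
The largest n with C(n, 5) < 262144 is n = 33 (where E[X] = 29667/32768 ≈ 0.90536). Hence R_4(5) > 33, i.e. R_4(5) ≥ 34.

Largest n = 33; hence R_4(5) > 33.


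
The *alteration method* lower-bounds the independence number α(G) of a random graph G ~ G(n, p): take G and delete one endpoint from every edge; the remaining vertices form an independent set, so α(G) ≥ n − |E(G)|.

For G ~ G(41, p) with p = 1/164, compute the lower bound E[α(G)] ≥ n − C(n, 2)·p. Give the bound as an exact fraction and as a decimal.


E[|E(G)|] = C(41, 2)·p = 820 · (1/164) = 5.
E[α(G)] ≥ n − E[|E(G)|] = 41 − 5 = 36.
Numerically: ≈ 36.00000.
(This is only a lower bound; the true E[α(G)] may be larger.)

E[α(G)] ≥ 36 ≈ 36.00000.


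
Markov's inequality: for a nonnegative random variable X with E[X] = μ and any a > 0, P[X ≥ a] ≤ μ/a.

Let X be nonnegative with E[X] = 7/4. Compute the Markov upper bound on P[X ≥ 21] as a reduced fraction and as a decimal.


μ = E[X] = 7/4, a = 21.
Markov: P[X ≥ 21] ≤ μ/a = (7/4)/21 = 1/12.
Numerically: ≈ 0.0833.
(Since a = 21 > μ = 1.7500, the bound 1/12 is < 1 and informative.)

P[X ≥ 21] ≤ 1/12 ≈ 0.0833.


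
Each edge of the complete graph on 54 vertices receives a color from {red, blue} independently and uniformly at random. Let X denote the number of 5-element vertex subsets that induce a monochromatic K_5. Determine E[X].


Let X = Σ_S X_S over the C(54, 5) = 3162510 subsets S of size 5, where X_S = 1 if the K_5 on S is monochromatic.
For a fixed S, the K_5 on S has C(5, 2) = 10 edges. P[all 10 edges red] = (1/2)^10, and likewise for blue, so P[monochromatic] = 2·(1/2)^10 = 2^{1 − 10} = 1/512.
Summing: E[X] = C(54, 5) · 2^{1 − 10} = 3162510 · 1/512 = 1581255/256.
Numerically: E[X] ≈ 6176.777.

E[X] = C(54,5)·2^(1−C(5,2)) = 1581255/256 ≈ 6176.777.


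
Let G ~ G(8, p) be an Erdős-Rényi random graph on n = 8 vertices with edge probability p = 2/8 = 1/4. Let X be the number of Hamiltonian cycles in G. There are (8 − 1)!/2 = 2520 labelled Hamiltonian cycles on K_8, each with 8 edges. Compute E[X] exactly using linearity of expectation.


K_8 has (8 − 1)!/2 = 2520 labelled Hamiltonian cycles.
For each such Hamiltonian cycle H, let X_H = 1 if all 8 edges of H are present in G. Then P[X_H = 1] = p^{8} = (1/4)^{8} = 1/65536.
By linearity of expectation: E[X] = Σ_H E[X_H] = 2520 · p^{8} = 2520 · 1/65536 = 315/8192.
Numerically: E[X] ≈ 0.038452.

E[X] = 2520 · (1/4)^{8} = 315/8192 ≈ 0.038452.


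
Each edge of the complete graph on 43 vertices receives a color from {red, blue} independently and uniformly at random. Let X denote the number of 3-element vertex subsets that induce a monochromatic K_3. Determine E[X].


Let X = Σ_S X_S over the C(43, 3) = 12341 subsets S of size 3, where X_S = 1 if the K_3 on S is monochromatic.
For a fixed S, the K_3 on S has C(3, 2) = 3 edges. P[all 3 edges red] = (1/2)^3, and likewise for blue, so P[monochromatic] = 2·(1/2)^3 = 2^{1 − 3} = 1/4.
By linearity: E[X] = C(43, 3) · 2^{1 − 3} = 12341 · 1/4 = 12341/4.
Numerically: E[X] ≈ 3085.250.

E[X] = C(43,3)·2^(1−C(3,2)) = 12341/4 ≈ 3085.250.


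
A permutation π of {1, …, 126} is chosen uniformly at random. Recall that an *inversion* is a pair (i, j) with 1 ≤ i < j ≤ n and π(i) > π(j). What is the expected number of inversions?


Write X = Σ X_I over the C(126, 2) = 7875 pairs i < j, with X_I the indicator of one inversion.
There are 7875 indicators.
For each fixed pair i < j, the values π(i) and π(j) are two distinct elements of {1, …, 126} in uniformly random order; by symmetry P[π(i) > π(j)] = 1/2.
By linearity: E[X] = 7875 · (1/2) = C(126, 2) · (1/2) = 7875/2 = 7875/2 ≈ 3937.5000.

E[X] = 7875/2 = 3937.5000.


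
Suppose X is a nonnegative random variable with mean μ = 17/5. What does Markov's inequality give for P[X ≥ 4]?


μ = E[X] = 17/5, a = 4.
Markov: P[X ≥ 4] ≤ μ/a = (17/5)/4 = 17/20.
Numerically: ≈ 0.850.
(Since a = 4 > μ = 3.400, the bound 17/20 is < 1 and informative.)

P[X ≥ 4] ≤ 17/20 ≈ 0.850.


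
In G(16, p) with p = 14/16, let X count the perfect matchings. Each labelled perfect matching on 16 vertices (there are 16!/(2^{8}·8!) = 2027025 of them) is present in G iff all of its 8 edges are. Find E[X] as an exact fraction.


K_16 has 16!/(2^{8}·8!) = 2027025 labelled perfect matchings.
For each such perfect matching H, let X_H = 1 if all 8 edges of H are present in G. Then P[X_H = 1] = p^{8} = (7/8)^{8} = 5764801/16777216.
By linearity of expectation: E[X] = Σ_H E[X_H] = 2027025 · p^{8} = 2027025 · 5764801/16777216 = 11685395747025/16777216.
Numerically: E[X] ≈ 6.965e+05.

E[X] = 2027025 · (7/8)^{8} = 11685395747025/16777216 ≈ 6.965e+05.


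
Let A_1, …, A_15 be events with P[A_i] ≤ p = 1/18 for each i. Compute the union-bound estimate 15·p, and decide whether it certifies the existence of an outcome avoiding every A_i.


Union bound: P[∪_{i=1}^{15} A_i] ≤ Σ_i P[A_i] ≤ 15·p = 15·(1/18) = 5/6.
Numerically: 5/6 ≈ 0.8333333.
Is 5/6 < 1? YES.
Since P[∪ A_i] ≤ 5/6 < 1, the complement has P[∩ A_i^c] ≥ 1 − 5/6 = 1/6 > 0, so some outcome avoids every A_i.

15·p = 5/6 ≈ 0.8333333; existence CERTIFIED by the union bound.


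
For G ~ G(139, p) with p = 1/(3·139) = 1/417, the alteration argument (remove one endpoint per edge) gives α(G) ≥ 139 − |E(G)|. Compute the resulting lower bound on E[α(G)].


E[|E(G)|] = C(139, 2)·p = 9591 · (1/417) = 23.
E[α(G)] ≥ n − E[|E(G)|] = 139 − 23 = 116.
Numerically: ≈ 116.0000.
(This is only a lower bound; the true E[α(G)] may be larger.)

E[α(G)] ≥ 116 ≈ 116.0000.


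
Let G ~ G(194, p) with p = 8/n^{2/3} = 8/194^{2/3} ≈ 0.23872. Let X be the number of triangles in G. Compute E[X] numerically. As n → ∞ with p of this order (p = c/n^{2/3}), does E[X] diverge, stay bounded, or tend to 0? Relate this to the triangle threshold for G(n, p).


Number of potential triangles: C(194, 3) = 1198144.
Each occurs with probability p³ ≈ (0.23872)³ ≈ 1.36039962e-02.
By linearity: E[X] = C(194, 3)·p³ ≈ 1198144 · 1.36039962e-02 ≈ 16299.546392.
Since α = 2/3 < 1, p = c/n^{2/3} ≫ 1/n is above the triangle threshold p ~ 1/n. Asymptotically E[X] ~ (c³/6)·n^{3(1−α)} = (8³/6)·n^{1} → ∞; triangles are abundant w.h.p.

E[X] ≈ 16299.546392; in regime p = Θ(1/n^{2/3}) E[X] diverges (above the triangle threshold p ~ 1/n).


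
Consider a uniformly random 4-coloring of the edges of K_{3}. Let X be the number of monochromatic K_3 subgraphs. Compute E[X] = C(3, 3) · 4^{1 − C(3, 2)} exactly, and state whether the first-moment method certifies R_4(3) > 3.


E[X] = C(3, 3) · 4^{1 − 3} = 1 · 4^{−2} = 1/16.
As a reduced fraction: E[X] = 1/16 ≈ 0.06250.
Is E[X] < 1? YES.
Since E[X] < 1, there exists a 4-coloring of K_{3} with no monochromatic K_3; hence R_4(3) > 3.

E[X] = 1/16 ≈ 0.06250; E[X] < 1, so R_4(3) > 3.


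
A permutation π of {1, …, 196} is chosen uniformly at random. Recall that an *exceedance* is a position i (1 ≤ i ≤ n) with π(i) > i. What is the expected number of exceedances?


Write X = Σ_{i=1}^{196} X_i, where X_i = 1_{π(i) > i}.
For each fixed i, π(i) is uniform over {1, …, 196} (marginal of a uniform permutation), so P[π(i) > i] = (n − i)/n. Summing: Σ_{i=1}^{196} (n − i)/n = (0 + 1 + … + 195)/196 = 196(196 − 1)/(2·196) = (196 − 1)/2.
Hence E[X] = Σ_{i=1}^{196} (196 − i)/196 = 195/2 ≈ 97.500.

E[X] = 195/2 = 97.500.


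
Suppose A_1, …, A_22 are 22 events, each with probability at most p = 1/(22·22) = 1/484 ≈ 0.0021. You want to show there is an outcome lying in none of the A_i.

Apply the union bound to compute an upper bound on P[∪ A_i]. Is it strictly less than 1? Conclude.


Union bound: P[∪_{i=1}^{22} A_i] ≤ Σ_i P[A_i] ≤ 22·p = 22·(1/484) = 1/22.
Numerically: 1/22 ≈ 0.0455.
Is 1/22 < 1? YES.
Since P[∪ A_i] ≤ 1/22 < 1, the complement has P[∩ A_i^c] ≥ 1 − 1/22 = 21/22 > 0, so some outcome avoids every A_i.

22·p = 1/22 ≈ 0.0455; existence CERTIFIED by the union bound.


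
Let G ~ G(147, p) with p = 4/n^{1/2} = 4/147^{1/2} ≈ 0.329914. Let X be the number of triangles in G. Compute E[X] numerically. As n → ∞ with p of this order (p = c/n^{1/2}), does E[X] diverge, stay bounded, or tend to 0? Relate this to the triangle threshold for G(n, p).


Number of potential triangles: C(147, 3) = 518665.
Each occurs with probability p³ ≈ (0.329914)³ ≈ 3.59090546e-02.
By linearity: E[X] = C(147, 3)·p³ ≈ 518665 · 3.59090546e-02 ≈ 18624.769827.
Since α = 1/2 < 1, p = c/n^{1/2} ≫ 1/n is above the triangle threshold p ~ 1/n. Asymptotically E[X] ~ (c³/6)·n^{3(1−α)} = (4³/6)·n^{1.5} → ∞; triangles are abundant w.h.p.

E[X] ≈ 18624.769827; in regime p = Θ(1/n^{1/2}) E[X] diverges (above the triangle threshold p ~ 1/n).


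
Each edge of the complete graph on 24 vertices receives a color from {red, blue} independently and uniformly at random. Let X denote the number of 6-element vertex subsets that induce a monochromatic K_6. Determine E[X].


Let X = Σ_S X_S over the C(24, 6) = 134596 subsets S of size 6, where X_S = 1 if the K_6 on S is monochromatic.
For a fixed S, the K_6 on S has C(6, 2) = 15 edges. P[all 15 edges red] = (1/2)^15, and likewise for blue, so P[monochromatic] = 2·(1/2)^15 = 2^{1 − 15} = 1/16384.
Summing: E[X] = C(24, 6) · 2^{1 − 15} = 134596 · 1/16384 = 33649/4096.
Numerically: E[X] ≈ 8.215.

E[X] = C(24,6)·2^(1−C(6,2)) = 33649/4096 ≈ 8.215.


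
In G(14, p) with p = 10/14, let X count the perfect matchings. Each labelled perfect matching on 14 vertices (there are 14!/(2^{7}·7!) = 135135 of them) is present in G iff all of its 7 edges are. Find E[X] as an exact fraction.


K_14 has 14!/(2^{7}·7!) = 135135 labelled perfect matchings.
For each such perfect matching H, let X_H = 1 if all 7 edges of H are present in G. Then P[X_H = 1] = p^{7} = (5/7)^{7} = 78125/823543.
By linearity of expectation: E[X] = Σ_H E[X_H] = 135135 · p^{7} = 135135 · 78125/823543 = 1508203125/117649.
Numerically: E[X] ≈ 12819.5.

E[X] = 135135 · (5/7)^{7} = 1508203125/117649 ≈ 12819.5.


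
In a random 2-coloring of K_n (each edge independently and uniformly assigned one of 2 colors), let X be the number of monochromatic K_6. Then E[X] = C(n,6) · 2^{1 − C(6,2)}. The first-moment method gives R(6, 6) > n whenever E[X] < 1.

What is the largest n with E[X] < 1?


We need C(n, 6) · 2^{1 − 15} < 1, i.e. C(n, 6) < 2^{15 − 1} = 16384.
Check values of n near the boundary:
  n = 13: C(13, 6) = 1716; 1716 < 16384? YES
  n = 14: C(14, 6) = 3003; 3003 < 16384? YES
  n = 15: C(15, 6) = 5005; 5005 < 16384? YES
  n = 16: C(16, 6) = 8008; 8008 < 16384? YES
  n = 17: C(17, 6) = 12376; 12376 < 16384? YES
  n = 18: C(18, 6) = 18564; 18564 < 16384? NO
  n = 19: C(19, 6) = 27132; 27132 < 16384? NO
  n = 20: C(20, 6) = 38760; 38760 < 16384? NO
The largest n with C(n, 6) < 16384 is n = 17 (where E[X] = 1547/2048 ≈ 0.75537). Hence R(6, 6) > 17, i.e. R(6, 6) ≥ 18.

Largest n = 17; hence R(6, 6) > 17.


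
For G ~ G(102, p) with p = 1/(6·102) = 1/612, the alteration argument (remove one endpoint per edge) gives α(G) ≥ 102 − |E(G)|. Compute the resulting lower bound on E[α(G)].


E[|E(G)|] = C(102, 2)·p = 5151 · (1/612) = 101/12.
E[α(G)] ≥ n − E[|E(G)|] = 102 − 101/12 = 1123/12.
Numerically: ≈ 93.583.
(This is only a lower bound; the true E[α(G)] may be larger.)

E[α(G)] ≥ 1123/12 ≈ 93.583.


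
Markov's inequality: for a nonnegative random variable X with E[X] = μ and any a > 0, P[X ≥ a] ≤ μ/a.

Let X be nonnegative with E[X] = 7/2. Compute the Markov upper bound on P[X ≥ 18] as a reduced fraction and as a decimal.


μ = E[X] = 7/2, a = 18.
Markov: P[X ≥ 18] ≤ μ/a = (7/2)/18 = 7/36.
Numerically: ≈ 0.1944.
(Since a = 18 > μ = 3.5000, the bound 7/36 is < 1 and informative.)

P[X ≥ 18] ≤ 7/36 ≈ 0.1944.


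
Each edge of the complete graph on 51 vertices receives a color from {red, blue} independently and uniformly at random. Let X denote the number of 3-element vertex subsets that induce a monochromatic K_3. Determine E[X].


Let X = Σ_S X_S over the C(51, 3) = 20825 subsets S of size 3, where X_S = 1 if the K_3 on S is monochromatic.
For a fixed S, the K_3 on S has C(3, 2) = 3 edges. P[all 3 edges red] = (1/2)^3, and likewise for blue, so P[monochromatic] = 2·(1/2)^3 = 2^{1 − 3} = 1/4.
By linearity of expectation: E[X] = C(51, 3) · 2^{1 − 3} = 20825 · 1/4 = 20825/4.
Numerically: E[X] ≈ 5206.25000.

E[X] = C(51,3)·2^(1−C(3,2)) = 20825/4 ≈ 5206.25000.


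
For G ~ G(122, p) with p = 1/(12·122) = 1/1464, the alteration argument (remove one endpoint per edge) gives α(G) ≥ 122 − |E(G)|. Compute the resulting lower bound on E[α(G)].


E[|E(G)|] = C(122, 2)·p = 7381 · (1/1464) = 121/24.
E[α(G)] ≥ n − E[|E(G)|] = 122 − 121/24 = 2807/24.
Numerically: ≈ 116.95833.
(This is only a lower bound; the true E[α(G)] may be larger.)

E[α(G)] ≥ 2807/24 ≈ 116.95833.


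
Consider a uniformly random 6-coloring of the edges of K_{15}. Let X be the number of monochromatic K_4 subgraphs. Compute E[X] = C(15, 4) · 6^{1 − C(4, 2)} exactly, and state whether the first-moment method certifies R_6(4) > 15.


E[X] = C(15, 4) · 6^{1 − 6} = 1365 · 6^{−5} = 1365/7776.
As a reduced fraction: E[X] = 455/2592 ≈ 0.176.
Is E[X] < 1? YES.
Since E[X] < 1, there exists a 6-coloring of K_{15} with no monochromatic K_4; hence R_6(4) > 15.

E[X] = 455/2592 ≈ 0.176; E[X] < 1, so R_6(4) > 15.


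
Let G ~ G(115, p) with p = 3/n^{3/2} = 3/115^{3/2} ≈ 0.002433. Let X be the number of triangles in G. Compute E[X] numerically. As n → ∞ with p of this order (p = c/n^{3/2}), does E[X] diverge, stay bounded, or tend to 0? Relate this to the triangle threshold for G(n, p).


Number of potential triangles: C(115, 3) = 246905.
Each occurs with probability p³ ≈ (0.002433)³ ≈ 1.439539e-08.
By linearity: E[X] = C(115, 3)·p³ ≈ 246905 · 1.439539e-08 ≈ 0.0036.
Since α = 3/2 > 1, p = c/n^{3/2} = o(1/n) is below the triangle threshold p ~ 1/n. Asymptotically E[X] ~ (c³/6)·n^{3(1−α)} = (3³/6)·n^{-1.5} → 0, so by Markov's inequality G has no triangles w.h.p.

E[X] ≈ 0.0036; in regime p = Θ(1/n^{3/2}) E[X] tends to 0 (below the triangle threshold p ~ 1/n).


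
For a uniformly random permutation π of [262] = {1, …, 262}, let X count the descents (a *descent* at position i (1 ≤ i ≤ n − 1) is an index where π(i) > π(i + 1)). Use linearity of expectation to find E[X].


Write X = Σ X_I over i = 1, …, 261, with X_I the indicator of one descent.
There are 261 indicators.
For each fixed i, the pair (π(i), π(i+1)) is a uniformly random ordered pair of distinct values from {1, …, 262}; by symmetry P[π(i) > π(i+1)] = 1/2.
By linearity: E[X] = 261 · (1/2) = (262 − 1) · (1/2) = 261/2 ≈ 130.50000.

E[X] = 261/2 = 130.50000.


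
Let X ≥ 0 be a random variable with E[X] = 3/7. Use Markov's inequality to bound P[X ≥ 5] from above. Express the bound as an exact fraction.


μ = E[X] = 3/7, a = 5.
Markov: P[X ≥ 5] ≤ μ/a = (3/7)/5 = 3/35.
Numerically: ≈ 0.086.
(Since a = 5 > μ = 0.429, the bound 3/35 is < 1 and informative.)

P[X ≥ 5] ≤ 3/35 ≈ 0.086.


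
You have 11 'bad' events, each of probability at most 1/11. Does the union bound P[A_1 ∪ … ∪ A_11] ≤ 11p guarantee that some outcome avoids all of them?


Union bound: P[∪_{i=1}^{11} A_i] ≤ Σ_i P[A_i] ≤ 11·p = 11·(1/11) = 1.
Numerically: 1 ≈ 1.0000.
Is 1 < 1? NO.
Since the bound 1 is ≥ 1, the union bound is uninformative here; it does NOT by itself certify existence.

11·p = 1 ≈ 1.0000; existence NOT certified by the union bound.


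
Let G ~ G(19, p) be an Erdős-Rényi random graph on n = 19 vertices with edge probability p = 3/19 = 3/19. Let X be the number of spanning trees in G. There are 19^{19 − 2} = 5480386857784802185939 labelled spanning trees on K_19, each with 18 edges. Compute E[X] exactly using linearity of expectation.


K_19 has 19^{19 − 2} = 5480386857784802185939 labelled spanning trees.
For each such spanning tree H, let X_H = 1 if all 18 edges of H are present in G. Then P[X_H = 1] = p^{18} = (3/19)^{18} = 387420489/104127350297911241532841.
By linearity: E[X] = Σ_H E[X_H] = 5480386857784802185939 · p^{18} = 5480386857784802185939 · 387420489/104127350297911241532841 = 387420489/19.
Numerically: E[X] ≈ 2.04e+07.

E[X] = 5480386857784802185939 · (3/19)^{18} = 387420489/19 ≈ 2.04e+07.


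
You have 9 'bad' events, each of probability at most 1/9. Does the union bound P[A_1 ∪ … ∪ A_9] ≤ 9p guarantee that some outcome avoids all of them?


Union bound: P[∪_{i=1}^{9} A_i] ≤ Σ_i P[A_i] ≤ 9·p = 9·(1/9) = 1.
Numerically: 1 ≈ 1.0000.
Is 1 < 1? NO.
Since the bound 1 is ≥ 1, the union bound is uninformative here; it does NOT by itself certify existence.

9·p = 1 ≈ 1.0000; existence NOT certified by the union bound.


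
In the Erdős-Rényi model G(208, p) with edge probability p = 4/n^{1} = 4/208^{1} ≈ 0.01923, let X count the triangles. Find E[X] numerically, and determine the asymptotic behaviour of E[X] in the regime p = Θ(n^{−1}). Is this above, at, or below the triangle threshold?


Number of potential triangles: C(208, 3) = 1478256.
Each occurs with probability p³ ≈ (0.01923)³ ≈ 7.111971e-06.
By linearity: E[X] = C(208, 3)·p³ ≈ 1478256 · 7.111971e-06 ≈ 10.5133.
Here α = 1, so p = 4/n is exactly at the triangle threshold p ~ 1/n. Asymptotically E[X] → c³/6 = 4³/6 = 32/3 ≈ 10.6667, a bounded constant. In this regime the triangle count is asymptotically Poisson(c³/6).

E[X] ≈ 10.5133; in regime p = Θ(1/n^{1}) E[X] stays bounded (at the triangle threshold p ~ 1/n).


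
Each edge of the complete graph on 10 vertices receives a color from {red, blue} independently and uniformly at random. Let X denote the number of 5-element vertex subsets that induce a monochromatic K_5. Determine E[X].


Let X = Σ_S X_S over the C(10, 5) = 252 subsets S of size 5, where X_S = 1 if the K_5 on S is monochromatic.
For a fixed S, the K_5 on S has C(5, 2) = 10 edges. P[all 10 edges red] = (1/2)^10, and likewise for blue, so P[monochromatic] = 2·(1/2)^10 = 2^{1 − 10} = 1/512.
By linearity: E[X] = C(10, 5) · 2^{1 − 10} = 252 · 1/512 = 63/128.
Numerically: E[X] ≈ 0.492.

E[X] = C(10,5)·2^(1−C(5,2)) = 63/128 ≈ 0.492.


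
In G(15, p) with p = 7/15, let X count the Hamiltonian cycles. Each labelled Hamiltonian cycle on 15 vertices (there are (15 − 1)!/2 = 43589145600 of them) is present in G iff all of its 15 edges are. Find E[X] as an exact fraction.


K_15 has (15 − 1)!/2 = 43589145600 labelled Hamiltonian cycles.
For each such Hamiltonian cycle H, let X_H = 1 if all 15 edges of H are present in G. Then P[X_H = 1] = p^{15} = (7/15)^{15} = 4747561509943/437893890380859375.
By linearity: E[X] = Σ_H E[X_H] = 43589145600 · p^{15} = 43589145600 · 4747561509943/437893890380859375 = 34064551424174695424/72081298828125.
Numerically: E[X] ≈ 472585.

E[X] = 43589145600 · (7/15)^{15} = 34064551424174695424/72081298828125 ≈ 472585.


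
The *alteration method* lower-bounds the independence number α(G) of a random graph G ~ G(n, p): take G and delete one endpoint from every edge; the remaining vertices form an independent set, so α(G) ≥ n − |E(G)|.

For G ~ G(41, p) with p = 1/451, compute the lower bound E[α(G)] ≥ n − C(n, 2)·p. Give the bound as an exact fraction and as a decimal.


E[|E(G)|] = C(41, 2)·p = 820 · (1/451) = 20/11.
E[α(G)] ≥ n − E[|E(G)|] = 41 − 20/11 = 431/11.
Numerically: ≈ 39.1818.
(This is only a lower bound; the true E[α(G)] may be larger.)

E[α(G)] ≥ 431/11 ≈ 39.1818.


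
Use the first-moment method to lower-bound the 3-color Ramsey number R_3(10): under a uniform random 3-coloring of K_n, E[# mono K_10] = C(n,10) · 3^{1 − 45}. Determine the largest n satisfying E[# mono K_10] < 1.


We need C(n, 10) · 3^{1 − 45} < 1, i.e. C(n, 10) < 3^{45 − 1} = 984770902183611232881.
Check values of n near the boundary:
  n = 568: C(568, 10) = 889446337783744949208; 889446337783744949208 < 984770902183611232881? YES
  n = 569: C(569, 10) = 905357721286137524328; 905357721286137524328 < 984770902183611232881? YES
  n = 570: C(570, 10) = 921524823451961408691; 921524823451961408691 < 984770902183611232881? YES
  n = 571: C(571, 10) = 937951290893172842001; 937951290893172842001 < 984770902183611232881? YES
  n = 572: C(572, 10) = 954640815642161682606; 954640815642161682606 < 984770902183611232881? YES
  n = 573: C(573, 10) = 971597135635805762226; 971597135635805762226 < 984770902183611232881? YES
  n = 574: C(574, 10) = 988824035203816502691; 988824035203816502691 < 984770902183611232881? NO
  n = 575: C(575, 10) = 1006325345561406175305; 1006325345561406175305 < 984770902183611232881? NO
  n = 576: C(576, 10) = 1024104945306307344480; 1024104945306307344480 < 984770902183611232881? NO
The largest n with C(n, 10) < 984770902183611232881 is n = 573 (where E[X] = 35985079097622435638/36472996377170786403 ≈ 0.9866). Hence R_3(10) > 573, i.e. R_3(10) ≥ 574.

Largest n = 573; hence R_3(10) > 573.


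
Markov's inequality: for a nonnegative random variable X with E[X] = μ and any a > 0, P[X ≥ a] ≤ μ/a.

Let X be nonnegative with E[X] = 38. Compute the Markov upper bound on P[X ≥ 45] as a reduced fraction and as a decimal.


μ = E[X] = 38, a = 45.
Markov: P[X ≥ 45] ≤ μ/a = (38)/45 = 38/45.
Numerically: ≈ 0.844444.
(Since a = 45 > μ = 38.000000, the bound 38/45 is < 1 and informative.)

P[X ≥ 45] ≤ 38/45 ≈ 0.844444.


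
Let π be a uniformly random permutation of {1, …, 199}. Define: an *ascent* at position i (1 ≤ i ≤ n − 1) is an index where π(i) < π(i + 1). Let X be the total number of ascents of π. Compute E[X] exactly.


Write X = Σ X_I over i = 1, …, 198, with X_I the indicator of one ascent.
There are 198 indicators.
For each fixed i, the pair (π(i), π(i+1)) is a uniformly random ordered pair of distinct values from {1, …, 199}; by symmetry P[π(i) < π(i+1)] = 1/2.
By linearity: E[X] = 198 · (1/2) = (199 − 1) · (1/2) = 99 ≈ 99.0000.

E[X] = 99 = 99.0000.


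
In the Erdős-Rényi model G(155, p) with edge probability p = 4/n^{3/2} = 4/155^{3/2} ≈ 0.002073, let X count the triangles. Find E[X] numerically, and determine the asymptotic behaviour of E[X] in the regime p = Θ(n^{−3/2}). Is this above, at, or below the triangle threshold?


Number of potential triangles: C(155, 3) = 608685.
Each occurs with probability p³ ≈ (0.002073)³ ≈ 8.906095e-09.
By linearity: E[X] = C(155, 3)·p³ ≈ 608685 · 8.906095e-09 ≈ 0.0054.
Since α = 3/2 > 1, p = c/n^{3/2} = o(1/n) is below the triangle threshold p ~ 1/n. Asymptotically E[X] ~ (c³/6)·n^{3(1−α)} = (4³/6)·n^{-1.5} → 0, so by Markov's inequality G has no triangles w.h.p.

E[X] ≈ 0.0054; in regime p = Θ(1/n^{3/2}) E[X] tends to 0 (below the triangle threshold p ~ 1/n).


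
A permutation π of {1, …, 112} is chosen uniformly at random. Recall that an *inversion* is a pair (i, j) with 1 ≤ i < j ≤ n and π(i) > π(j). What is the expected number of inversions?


Write X = Σ X_I over the C(112, 2) = 6216 pairs i < j, with X_I the indicator of one inversion.
There are 6216 indicators.
For each fixed pair i < j, the values π(i) and π(j) are two distinct elements of {1, …, 112} in uniformly random order; by symmetry P[π(i) > π(j)] = 1/2.
By linearity: E[X] = 6216 · (1/2) = C(112, 2) · (1/2) = 6216/2 = 3108 ≈ 3108.0000.

E[X] = 3108 = 3108.0000.


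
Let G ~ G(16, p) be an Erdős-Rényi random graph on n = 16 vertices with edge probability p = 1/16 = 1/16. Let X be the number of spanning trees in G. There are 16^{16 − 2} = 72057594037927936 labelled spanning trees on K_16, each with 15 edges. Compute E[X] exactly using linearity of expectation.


K_16 has 16^{16 − 2} = 72057594037927936 labelled spanning trees.
For each such spanning tree H, let X_H = 1 if all 15 edges of H are present in G. Then P[X_H = 1] = p^{15} = (1/16)^{15} = 1/1152921504606846976.
Summing the indicators: E[X] = Σ_H E[X_H] = 72057594037927936 · p^{15} = 72057594037927936 · 1/1152921504606846976 = 1/16.
Numerically: E[X] ≈ 0.0625.

E[X] = 72057594037927936 · (1/16)^{15} = 1/16 ≈ 0.0625.
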